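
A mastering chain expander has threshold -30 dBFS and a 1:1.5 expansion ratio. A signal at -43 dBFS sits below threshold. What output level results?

-49.5 dBFS

The input is 13 dB below the -30 dBFS threshold.
A 1:1.5 expander multiplies undershoot by 1.5: 13 × 1.5 = 19.5 dB below threshold.
Output = -30 − 19.5 = -49.5 dBFS.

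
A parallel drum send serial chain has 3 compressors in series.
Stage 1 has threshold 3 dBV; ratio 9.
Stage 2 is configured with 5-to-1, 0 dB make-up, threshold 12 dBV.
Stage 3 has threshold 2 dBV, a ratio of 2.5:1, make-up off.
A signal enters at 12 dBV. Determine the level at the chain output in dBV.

2.8 dBV

Stage 1: 9 dB above 3 dBV, reduced 9:1 to 1 dB above → 4 dBV.
Stage 2: below threshold (4 ≤ 12); passes unchanged; output 4 dBV.
Stage 3: overshoot 2 dB → 2/2.5 = 0.8 dB → 2.8 dBV.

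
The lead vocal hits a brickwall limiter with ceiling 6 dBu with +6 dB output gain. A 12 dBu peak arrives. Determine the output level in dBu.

12 dBu

At ∞:1, everything above 6 dBu is held at the ceiling.
Output gain then adds 6 dB: 6 + 6 = 12 dBu.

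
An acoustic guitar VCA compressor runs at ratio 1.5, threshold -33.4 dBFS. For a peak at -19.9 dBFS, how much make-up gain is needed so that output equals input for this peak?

Overshoot 13.5 dB → 13.5/1.5 = 9 dB after compression, so the compressed level is -33.4 + 9 = -24.4 dBFS.
Make-up = target − compressed = -19.9 − (-24.4) = 4.5 dB.

4.5 dB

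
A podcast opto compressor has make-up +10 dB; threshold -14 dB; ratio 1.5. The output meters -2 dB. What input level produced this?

-11 dB

Before make-up, the level was -2 − 10 = -12 dB.
The compressed level sits -12 − (-14) = 2 dB over threshold.
Undo the ratio: input overshoot = 2 × 1.5 = 3 dB, giving input = -11 dB.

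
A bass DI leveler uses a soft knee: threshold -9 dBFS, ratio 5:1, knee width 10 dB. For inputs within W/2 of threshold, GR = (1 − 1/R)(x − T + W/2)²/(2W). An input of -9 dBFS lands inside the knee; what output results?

-10 dBFS

x − T + W/2 = -9 − (-9) + 5 = 5.
GR = (1 − 1/5) × 5² / 20 = 0.8 × 25 / 20 = 1 dB.
Output = -9 − 1 = -10 dBFS.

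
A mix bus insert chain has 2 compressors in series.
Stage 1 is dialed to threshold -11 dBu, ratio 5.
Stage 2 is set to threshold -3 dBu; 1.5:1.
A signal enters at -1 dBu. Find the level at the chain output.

-9 dBu

Stage 1: 10 dB above -11 dBu, reduced 5:1 to 2 dB above → -9 dBu.
Stage 2: -9 dBu ≤ -3 dBu, so stage 2 doesn't engage; output -9 dBu.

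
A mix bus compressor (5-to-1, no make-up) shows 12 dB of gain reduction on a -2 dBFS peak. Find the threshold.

-17 dBFS

Gain reduction = -2 − (-14) = 12 dB; output overshoot = GR / (R − 1) = 12 / 4 = 3 dB.
Threshold = output − output overshoot = -14 − 3 = -17 dBFS.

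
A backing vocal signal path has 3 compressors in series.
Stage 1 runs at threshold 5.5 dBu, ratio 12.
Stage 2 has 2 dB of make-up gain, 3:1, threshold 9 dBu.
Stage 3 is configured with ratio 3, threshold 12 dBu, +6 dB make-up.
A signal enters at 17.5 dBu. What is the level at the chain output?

Stage 1: overshoot 12 dB → 12/12 = 1 dB → 6.5 dBu.
Stage 2: below threshold (6.5 ≤ 9); passes unchanged; make-up brings it to 8.5 dBu.
Stage 3: 8.5 dBu ≤ 12 dBu, so stage 3 doesn't engage; make-up brings it to 14.5 dBu.

14.5 dBu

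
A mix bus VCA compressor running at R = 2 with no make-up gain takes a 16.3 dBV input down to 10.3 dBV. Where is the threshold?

4.3 dBV

Input is 12 dB above T (since output overshoot × R = input overshoot: (10.3 − T)·2 = 16.3 − T gives T = 4.3 dBV).
Check: 4.3 + (16.3 − 4.3)/2 = 4.3 + 6 = 10.3 dBV. ✓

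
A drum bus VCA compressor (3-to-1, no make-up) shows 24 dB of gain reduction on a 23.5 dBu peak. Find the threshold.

-12.5 dBu

Input is 36 dB above T (since output overshoot × R = input overshoot: (-0.5 − T)·3 = 23.5 − T gives T = -12.5 dBu).
Check: -12.5 + (23.5 − (-12.5))/3 = -12.5 + 12 = -0.5 dBu. ✓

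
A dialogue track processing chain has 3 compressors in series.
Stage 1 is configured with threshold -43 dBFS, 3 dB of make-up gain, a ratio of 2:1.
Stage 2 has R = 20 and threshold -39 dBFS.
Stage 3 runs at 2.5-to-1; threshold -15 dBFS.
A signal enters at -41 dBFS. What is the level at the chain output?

-39 dBFS

Stage 1: 2 dB above -43 dBFS, reduced 2:1 to 1 dB above → -42 dBFS; +3 dB make-up → -39 dBFS.
Stage 2: -39 dBFS ≤ -39 dBFS, so stage 2 doesn't engage; output -39 dBFS.
Stage 3: -39 dBFS is at or below the -15 dBFS threshold — no compression; output -39 dBFS.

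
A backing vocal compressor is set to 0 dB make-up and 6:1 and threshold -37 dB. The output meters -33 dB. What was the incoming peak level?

-13 dB

That's 4 dB above the -37 dB threshold.
Input overshoot = R × output overshoot = 24 dB → input = -37 + 24 = -13 dB.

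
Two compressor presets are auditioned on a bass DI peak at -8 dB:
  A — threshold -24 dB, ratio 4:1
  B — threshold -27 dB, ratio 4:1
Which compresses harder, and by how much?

B, by 2.25 dB

A: 16 dB over, compressed to 4 dB over, so 12 dB of GR.
B: 19 dB over, compressed to 4.75 dB over, so 14.25 dB of GR.
B applies 2.25 dB more gain reduction.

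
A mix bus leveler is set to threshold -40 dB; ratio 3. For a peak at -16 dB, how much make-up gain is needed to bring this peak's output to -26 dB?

Without make-up, output = threshold + overshoot/3 = -40 + 8 = -32 dB.
Gap to target: 6 dB.

6 dB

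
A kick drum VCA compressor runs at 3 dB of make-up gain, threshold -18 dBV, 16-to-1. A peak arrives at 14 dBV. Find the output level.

The input is 32 dB above the -18 dBV threshold.
At 16:1 the overshoot is divided by 16, leaving 2 dB above threshold.
So the level is -18 + 2 = -16 dBV; make-up adds 3 dB, giving -13 dBV.

-13 dBV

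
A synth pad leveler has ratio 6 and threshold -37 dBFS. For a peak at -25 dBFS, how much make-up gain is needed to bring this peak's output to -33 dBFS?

Without make-up, output = threshold + overshoot/6 = -37 + 2 = -35 dBFS.
Gap to target: 2 dB.

2 dB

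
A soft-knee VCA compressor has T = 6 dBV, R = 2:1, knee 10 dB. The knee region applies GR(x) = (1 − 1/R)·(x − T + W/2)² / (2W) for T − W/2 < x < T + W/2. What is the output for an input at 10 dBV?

7.975 dBV

x − T + W/2 = 10 − 6 + 5 = 9.
GR = (1 − 1/2) × 9² / 20 = 0.5 × 81 / 20 = 2.025 dB.
Output = 10 − 2.025 = 7.975 dBV.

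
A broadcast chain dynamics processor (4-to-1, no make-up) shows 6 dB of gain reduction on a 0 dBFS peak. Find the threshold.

-8 dBFS

Gain reduction = 0 − (-6) = 6 dB; output overshoot = GR / (R − 1) = 6 / 3 = 2 dB.
Threshold = output − output overshoot = -6 − 2 = -8 dBFS.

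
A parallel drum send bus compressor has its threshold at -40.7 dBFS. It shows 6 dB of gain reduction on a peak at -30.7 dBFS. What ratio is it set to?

Input overshoot = -30.7 − (-40.7) = 10 dB.
Output overshoot = 10 − 6 = 4 dB.
Ratio = input overshoot / output overshoot = 10 / 4 = 2.5.

2.5:1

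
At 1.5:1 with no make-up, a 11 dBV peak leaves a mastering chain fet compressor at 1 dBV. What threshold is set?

Gain reduction = 11 − 1 = 10 dB; output overshoot = GR / (R − 1) = 10 / 0.5 = 20 dB.
Threshold = output − output overshoot = 1 − 20 = -19 dBV.

-19 dBV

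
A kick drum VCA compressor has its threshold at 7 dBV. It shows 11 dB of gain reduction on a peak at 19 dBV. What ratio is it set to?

12:1

Input overshoot = 19 − 7 = 12 dB.
Output overshoot = 12 − 11 = 1 dB.
Ratio = input overshoot / output overshoot = 12 / 1 = 12.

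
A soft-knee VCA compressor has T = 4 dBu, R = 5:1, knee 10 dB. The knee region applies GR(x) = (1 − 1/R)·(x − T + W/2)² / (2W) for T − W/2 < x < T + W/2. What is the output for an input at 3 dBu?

x − T + W/2 = 3 − 4 + 5 = 4.
GR = (1 − 1/5) × 4² / 20 = 0.8 × 16 / 20 = 0.64 dB.
Output = 3 − 0.64 = 2.36 dBu.

2.36 dBu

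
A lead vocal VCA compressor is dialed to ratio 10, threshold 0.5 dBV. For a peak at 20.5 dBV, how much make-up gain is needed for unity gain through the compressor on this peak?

18 dB

Without make-up, output = threshold + overshoot/10 = 0.5 + 2 = 2.5 dBV.
Gap to target: 18 dB.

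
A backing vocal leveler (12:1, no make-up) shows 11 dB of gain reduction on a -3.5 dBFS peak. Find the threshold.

Let T be the threshold. Output overshoot = (input overshoot)/R, so -14.5 − T = (-3.5 − T)/12.
12·(-14.5 − T) = -3.5 − T → 11·T = -174 − (-3.5) = -170.5.
T = -170.5/11 = -15.5 dBFS.

-15.5 dBFS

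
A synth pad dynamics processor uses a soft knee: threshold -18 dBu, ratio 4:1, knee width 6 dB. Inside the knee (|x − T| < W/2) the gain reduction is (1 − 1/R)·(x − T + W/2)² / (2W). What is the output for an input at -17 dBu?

x − T + W/2 = -17 − (-18) + 3 = 4.
GR = (1 − 1/4) × 4² / 12 = 0.75 × 16 / 12 = 1 dB.
Output = -17 − 1 = -18 dBu.

-18 dBu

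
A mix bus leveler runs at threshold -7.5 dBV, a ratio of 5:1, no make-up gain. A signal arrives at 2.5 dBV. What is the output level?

Overshoot: 2.5 − (-7.5) = 10 dB.
The 10 dB excess becomes 2 dB after 5:1 reduction.
Output = -7.5 + 2 = -5.5 dBV.

-5.5 dBV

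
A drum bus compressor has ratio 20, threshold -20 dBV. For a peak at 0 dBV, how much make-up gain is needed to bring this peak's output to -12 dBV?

7 dB

Without make-up, output = threshold + overshoot/20 = -20 + 1 = -19 dBV.
Gap to target: 7 dB.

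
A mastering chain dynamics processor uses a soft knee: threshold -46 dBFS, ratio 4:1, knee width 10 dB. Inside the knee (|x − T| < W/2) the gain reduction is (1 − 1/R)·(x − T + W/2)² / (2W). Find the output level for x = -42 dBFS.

x − T + W/2 = -42 − (-46) + 5 = 9.
GR = (1 − 1/4) × 9² / 20 = 0.75 × 81 / 20 = 3.0375 dB.
Output = -42 − 3.0375 = -45.0375 dBFS.

-45.0375 dBFS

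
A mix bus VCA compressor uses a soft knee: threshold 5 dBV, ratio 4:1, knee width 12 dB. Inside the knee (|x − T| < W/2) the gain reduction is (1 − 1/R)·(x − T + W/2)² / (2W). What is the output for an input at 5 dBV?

3.875 dBV

x − T + W/2 = 5 − 5 + 6 = 6.
GR = (1 − 1/4) × 6² / 24 = 0.75 × 36 / 24 = 1.125 dB.
Output = 5 − 1.125 = 3.875 dBV.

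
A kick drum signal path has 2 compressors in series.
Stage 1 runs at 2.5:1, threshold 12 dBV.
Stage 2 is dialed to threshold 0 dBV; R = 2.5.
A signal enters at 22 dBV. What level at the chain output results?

Stage 1: 10 dB above 12 dBV, reduced 2.5:1 to 4 dB above → 16 dBV.
Stage 2: 16 dBV is 16 dB over 0 dBV; at 2.5:1 that becomes 6.4 dB over, giving 6.4 dBV.

6.4 dBV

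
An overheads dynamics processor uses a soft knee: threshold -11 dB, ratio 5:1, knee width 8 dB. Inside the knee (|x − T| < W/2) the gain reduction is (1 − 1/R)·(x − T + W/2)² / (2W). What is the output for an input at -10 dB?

x − T + W/2 = -10 − (-11) + 4 = 5.
GR = (1 − 1/5) × 5² / 16 = 0.8 × 25 / 16 = 1.25 dB.
Output = -10 − 1.25 = -11.25 dB.

-11.25 dB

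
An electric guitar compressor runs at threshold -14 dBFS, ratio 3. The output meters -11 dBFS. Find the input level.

That's 3 dB above the -14 dBFS threshold.
Input overshoot = R × output overshoot = 9 dB → input = -14 + 9 = -5 dBFS.

-5 dBFS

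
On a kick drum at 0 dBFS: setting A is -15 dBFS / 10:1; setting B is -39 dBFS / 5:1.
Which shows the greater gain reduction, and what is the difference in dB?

B, by 17.7 dB

A: overshoot 15 dB → output overshoot 1.5 dB → GR 13.5 dB.
B: overshoot 39 dB → output overshoot 7.8 dB → GR 31.2 dB.
B reduces 17.7 dB more.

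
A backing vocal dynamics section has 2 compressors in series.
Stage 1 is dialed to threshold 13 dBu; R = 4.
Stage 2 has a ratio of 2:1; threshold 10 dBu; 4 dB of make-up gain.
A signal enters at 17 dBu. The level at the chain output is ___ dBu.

Stage 1: 17 dBu is 4 dB over 13 dBu; at 4:1 that becomes 1 dB over, giving 14 dBu.
Stage 2: overshoot 4 dB → 4/2 = 2 dB → 12 dBu; +4 dB make-up → 16 dBu.

16 dBu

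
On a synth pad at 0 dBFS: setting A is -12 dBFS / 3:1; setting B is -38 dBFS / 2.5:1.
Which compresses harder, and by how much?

B, by 14.8 dB

A: 12 dB over, compressed to 4 dB over, so 8 dB of GR.
B: 38 dB over, compressed to 15.2 dB over, so 22.8 dB of GR.
B applies 14.8 dB more gain reduction.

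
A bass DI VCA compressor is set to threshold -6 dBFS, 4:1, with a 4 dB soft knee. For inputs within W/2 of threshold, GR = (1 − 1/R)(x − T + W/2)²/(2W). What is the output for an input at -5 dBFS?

x − T + W/2 = -5 − (-6) + 2 = 3.
GR = (1 − 1/4) × 3² / 8 = 0.75 × 9 / 8 = 0.84375 dB.
Output = -5 − 0.84375 = -5.84375 dBFS.

-5.84375 dBFS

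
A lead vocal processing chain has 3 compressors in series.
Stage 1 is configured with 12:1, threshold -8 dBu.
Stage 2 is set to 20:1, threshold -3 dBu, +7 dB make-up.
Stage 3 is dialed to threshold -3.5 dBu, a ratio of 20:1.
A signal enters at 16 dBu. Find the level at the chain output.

-3.275 dBu

Stage 1: 16 dBu is 24 dB over -8 dBu; at 12:1 that becomes 2 dB over, giving -6 dBu.
Stage 2: -6 dBu ≤ -3 dBu, so stage 2 doesn't engage; make-up brings it to 1 dBu.
Stage 3: 4.5 dB above -3.5 dBu, reduced 20:1 to 0.225 dB above → -3.275 dBu.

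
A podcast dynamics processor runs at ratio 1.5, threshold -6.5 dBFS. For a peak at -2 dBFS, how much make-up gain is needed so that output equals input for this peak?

Overshoot 4.5 dB → 4.5/1.5 = 3 dB after compression, so the compressed level is -6.5 + 3 = -3.5 dBFS.
Make-up = target − compressed = -2 − (-3.5) = 1.5 dB.

1.5 dB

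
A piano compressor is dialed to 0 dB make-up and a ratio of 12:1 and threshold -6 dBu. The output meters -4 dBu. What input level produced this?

18 dBu

The compressed level sits -4 − (-6) = 2 dB over threshold.
Before 12:1 compression the overshoot was 2 × 12 = 24 dB, so input = -6 + 24 = 18 dBu.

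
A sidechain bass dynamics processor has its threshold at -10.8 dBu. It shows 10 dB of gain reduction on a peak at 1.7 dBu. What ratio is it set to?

Input overshoot = 1.7 − (-10.8) = 12.5 dB.
Output overshoot = 12.5 − 10 = 2.5 dB.
Ratio = input overshoot / output overshoot = 12.5 / 2.5 = 5.

5:1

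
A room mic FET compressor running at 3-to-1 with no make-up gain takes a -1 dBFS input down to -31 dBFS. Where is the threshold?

Gain reduction = -1 − (-31) = 30 dB; output overshoot = GR / (R − 1) = 30 / 2 = 15 dB.
Threshold = output − output overshoot = -31 − 15 = -46 dBFS.

-46 dBFS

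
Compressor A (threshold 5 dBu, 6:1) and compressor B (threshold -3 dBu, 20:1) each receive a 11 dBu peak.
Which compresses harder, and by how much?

B, by 8.3 dB

A: GR = 6 − 6/6 = 5 dB.
B: GR = 14 − 14/20 = 13.3 dB.
Difference: 8.3 dB in favour of B.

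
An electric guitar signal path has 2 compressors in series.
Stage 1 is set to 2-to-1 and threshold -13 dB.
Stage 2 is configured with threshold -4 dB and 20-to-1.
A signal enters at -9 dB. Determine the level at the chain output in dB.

Stage 1: overshoot 4 dB → 4/2 = 2 dB → -11 dB.
Stage 2: -11 dB ≤ -4 dB, so stage 2 doesn't engage; output -11 dB.

-11 dB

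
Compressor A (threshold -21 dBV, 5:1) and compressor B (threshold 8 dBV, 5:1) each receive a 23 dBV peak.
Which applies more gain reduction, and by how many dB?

A, by 23.2 dB

A: 44 dB over, compressed to 8.8 dB over, so 35.2 dB of GR.
B: 15 dB over, compressed to 3 dB over, so 12 dB of GR.
A reduces 23.2 dB more.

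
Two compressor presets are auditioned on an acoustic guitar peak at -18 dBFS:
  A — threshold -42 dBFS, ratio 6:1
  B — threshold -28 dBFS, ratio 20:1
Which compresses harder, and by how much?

A, by 10.5 dB

A: 24 dB over, compressed to 4 dB over, so 20 dB of GR.
B: 10 dB over, compressed to 0.5 dB over, so 9.5 dB of GR.
A reduces 10.5 dB more.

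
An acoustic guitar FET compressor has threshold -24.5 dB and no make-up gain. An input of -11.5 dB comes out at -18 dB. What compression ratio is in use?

Input overshoot = -11.5 − (-24.5) = 13 dB; output overshoot = -18 − (-24.5) = 6.5 dB.
Ratio = 13 / 6.5 = 2.

2:1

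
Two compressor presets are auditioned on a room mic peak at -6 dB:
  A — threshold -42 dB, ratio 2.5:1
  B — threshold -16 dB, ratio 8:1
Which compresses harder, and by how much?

A, by 12.85 dB

A: 36 dB over, compressed to 14.4 dB over, so 21.6 dB of GR.
B: 10 dB over, compressed to 1.25 dB over, so 8.75 dB of GR.
A reduces 12.85 dB more.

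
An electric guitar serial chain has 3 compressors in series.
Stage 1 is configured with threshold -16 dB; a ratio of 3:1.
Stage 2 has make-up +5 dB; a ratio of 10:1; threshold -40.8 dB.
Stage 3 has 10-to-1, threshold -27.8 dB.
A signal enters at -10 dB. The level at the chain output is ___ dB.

Stage 1: -10 dB is 6 dB over -16 dB; at 3:1 that becomes 2 dB over, giving -14 dB.
Stage 2: -14 dB is 26.8 dB over -40.8 dB; at 10:1 that becomes 2.68 dB over, giving -38.12 dB; +5 dB make-up → -33.12 dB.
Stage 3: -33.12 dB ≤ -27.8 dB, so stage 3 doesn't engage; output -33.12 dB.

-33.12 dB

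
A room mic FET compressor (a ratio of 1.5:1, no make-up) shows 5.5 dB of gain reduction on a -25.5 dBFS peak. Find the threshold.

Input is 16.5 dB above T (since output overshoot × R = input overshoot: (-31 − T)·1.5 = -25.5 − T gives T = -42 dBFS).
Check: -42 + (-25.5 − (-42))/1.5 = -42 + 11 = -31 dBFS. ✓

-42 dBFS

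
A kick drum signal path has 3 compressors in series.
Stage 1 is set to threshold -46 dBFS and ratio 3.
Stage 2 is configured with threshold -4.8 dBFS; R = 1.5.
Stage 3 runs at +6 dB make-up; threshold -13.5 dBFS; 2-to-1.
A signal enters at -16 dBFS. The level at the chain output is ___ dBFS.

-30 dBFS

Stage 1: overshoot 30 dB → 30/3 = 10 dB → -36 dBFS.
Stage 2: -36 dBFS is at or below the -4.8 dBFS threshold — no compression; output -36 dBFS.
Stage 3: -36 dBFS ≤ -13.5 dBFS, so stage 3 doesn't engage; make-up brings it to -30 dBFS.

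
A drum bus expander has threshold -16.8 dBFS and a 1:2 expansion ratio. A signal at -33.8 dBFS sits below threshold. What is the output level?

Undershoot = (-16.8) − (-33.8) = 17 dB.
At 1:2, that expands to 34 dB under threshold.
Output = -16.8 − 34 = -50.8 dBFS.

-50.8 dBFS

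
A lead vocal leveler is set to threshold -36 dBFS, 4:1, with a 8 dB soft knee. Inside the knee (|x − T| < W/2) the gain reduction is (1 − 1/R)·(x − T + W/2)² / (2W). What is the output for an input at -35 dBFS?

-36.171875 dBFS

x − T + W/2 = -35 − (-36) + 4 = 5.
GR = (1 − 1/4) × 5² / 16 = 0.75 × 25 / 16 = 1.171875 dB.
Output = -35 − 1.171875 = -36.171875 dBFS.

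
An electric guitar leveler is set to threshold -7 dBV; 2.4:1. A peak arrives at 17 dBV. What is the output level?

3 dBV

Overshoot: 17 − (-7) = 24 dB.
The 24 dB excess becomes 10 dB after 2.4:1 reduction.
So the level is -7 + 10 = 3 dBV.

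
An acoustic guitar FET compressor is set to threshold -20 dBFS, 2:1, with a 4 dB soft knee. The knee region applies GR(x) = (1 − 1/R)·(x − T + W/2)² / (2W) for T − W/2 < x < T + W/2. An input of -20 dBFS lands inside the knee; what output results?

x − T + W/2 = -20 − (-20) + 2 = 2.
GR = (1 − 1/2) × 2² / 8 = 0.5 × 4 / 8 = 0.25 dB.
Output = -20 − 0.25 = -20.25 dBFS.

-20.25 dBFS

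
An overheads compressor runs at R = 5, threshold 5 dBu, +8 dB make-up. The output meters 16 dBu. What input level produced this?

Before make-up, the level was 16 − 8 = 8 dBu.
Post-compression overshoot = 8 − 5 = 3 dB.
Input overshoot = R × output overshoot = 15 dB → input = 5 + 15 = 20 dBu.

20 dBu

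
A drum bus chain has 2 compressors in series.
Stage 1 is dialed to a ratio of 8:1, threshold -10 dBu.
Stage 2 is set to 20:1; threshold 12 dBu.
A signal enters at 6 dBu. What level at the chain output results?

Stage 1: 16 dB above -10 dBu, reduced 8:1 to 2 dB above → -8 dBu.
Stage 2: below threshold (-8 ≤ 12); passes unchanged; output -8 dBu.

-8 dBu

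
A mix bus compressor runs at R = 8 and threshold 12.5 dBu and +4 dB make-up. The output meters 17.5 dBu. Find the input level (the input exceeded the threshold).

Before make-up, the level was 17.5 − 4 = 13.5 dBu.
Post-compression overshoot = 13.5 − 12.5 = 1 dB.
Before 8:1 compression the overshoot was 1 × 8 = 8 dB, so input = 12.5 + 8 = 20.5 dBu.

20.5 dBu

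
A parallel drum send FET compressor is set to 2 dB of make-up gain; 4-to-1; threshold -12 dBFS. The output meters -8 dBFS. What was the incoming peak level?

-4 dBFS

Remove make-up: -8 − 2 = -10 dBFS.
The compressed level sits -10 − (-12) = 2 dB over threshold.
Undo the ratio: input overshoot = 2 × 4 = 8 dB, giving input = -4 dBFS.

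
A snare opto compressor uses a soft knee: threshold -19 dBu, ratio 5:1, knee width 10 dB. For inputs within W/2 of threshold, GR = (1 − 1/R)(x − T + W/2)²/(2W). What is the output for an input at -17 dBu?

x − T + W/2 = -17 − (-19) + 5 = 7.
GR = (1 − 1/5) × 7² / 20 = 0.8 × 49 / 20 = 1.96 dB.
Output = -17 − 1.96 = -18.96 dBu.

-18.96 dBu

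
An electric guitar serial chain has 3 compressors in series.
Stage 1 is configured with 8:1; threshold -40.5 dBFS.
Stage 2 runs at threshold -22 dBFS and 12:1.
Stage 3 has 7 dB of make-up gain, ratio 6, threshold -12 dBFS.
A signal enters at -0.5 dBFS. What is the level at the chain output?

Stage 1: -0.5 dBFS is 40 dB over -40.5 dBFS; at 8:1 that becomes 5 dB over, giving -35.5 dBFS.
Stage 2: below threshold (-35.5 ≤ -22); passes unchanged; output -35.5 dBFS.
Stage 3: -35.5 dBFS ≤ -12 dBFS, so stage 3 doesn't engage; make-up brings it to -28.5 dBFS.

-28.5 dBFS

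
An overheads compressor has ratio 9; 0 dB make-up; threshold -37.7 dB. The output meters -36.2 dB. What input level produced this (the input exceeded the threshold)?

Post-compression overshoot = -36.2 − (-37.7) = 1.5 dB.
Undo the ratio: input overshoot = 1.5 × 9 = 13.5 dB, giving input = -24.2 dB.

-24.2 dB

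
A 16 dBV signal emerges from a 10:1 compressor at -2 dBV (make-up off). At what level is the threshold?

Input is 20 dB above T (since output overshoot × R = input overshoot: (-2 − T)·10 = 16 − T gives T = -4 dBV).
Check: -4 + (16 − (-4))/10 = -4 + 2 = -2 dBV. ✓

-4 dBV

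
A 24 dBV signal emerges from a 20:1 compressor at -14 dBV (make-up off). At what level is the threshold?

Input is 40 dB above T (since output overshoot × R = input overshoot: (-14 − T)·20 = 24 − T gives T = -16 dBV).
Check: -16 + (24 − (-16))/20 = -16 + 2 = -14 dBV. ✓

-16 dBV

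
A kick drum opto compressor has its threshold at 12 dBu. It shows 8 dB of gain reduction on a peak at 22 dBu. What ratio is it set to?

Input overshoot = 22 − 12 = 10 dB.
Output overshoot = 10 − 8 = 2 dB.
Ratio = input overshoot / output overshoot = 10 / 2 = 5.

5:1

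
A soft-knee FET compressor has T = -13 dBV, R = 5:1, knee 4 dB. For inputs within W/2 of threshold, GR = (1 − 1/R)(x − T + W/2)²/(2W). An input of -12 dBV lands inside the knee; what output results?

-12.9 dBV

x − T + W/2 = -12 − (-13) + 2 = 3.
GR = (1 − 1/5) × 3² / 8 = 0.8 × 9 / 8 = 0.9 dB.
Output = -12 − 0.9 = -12.9 dBV.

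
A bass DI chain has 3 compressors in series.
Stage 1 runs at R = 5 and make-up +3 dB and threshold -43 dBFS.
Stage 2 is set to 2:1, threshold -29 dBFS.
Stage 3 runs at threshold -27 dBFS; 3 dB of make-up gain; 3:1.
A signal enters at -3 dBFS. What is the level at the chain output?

-29 dBFS

Stage 1: 40 dB above -43 dBFS, reduced 5:1 to 8 dB above → -35 dBFS; +3 dB make-up → -32 dBFS.
Stage 2: -32 dBFS ≤ -29 dBFS, so stage 2 doesn't engage; output -32 dBFS.
Stage 3: below threshold (-32 ≤ -27); passes unchanged; make-up brings it to -29 dBFS.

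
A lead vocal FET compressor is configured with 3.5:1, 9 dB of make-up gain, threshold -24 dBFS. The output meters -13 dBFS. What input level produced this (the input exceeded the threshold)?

-17 dBFS

Stripping the +9 dB make-up gives -22 dBFS at the gain stage.
The compressed level sits -22 − (-24) = 2 dB over threshold.
Undo the ratio: input overshoot = 2 × 3.5 = 7 dB, giving input = -17 dBFS.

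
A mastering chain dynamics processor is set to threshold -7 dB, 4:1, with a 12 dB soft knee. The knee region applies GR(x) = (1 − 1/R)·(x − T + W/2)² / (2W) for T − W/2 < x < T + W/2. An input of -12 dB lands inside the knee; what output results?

x − T + W/2 = -12 − (-7) + 6 = 1.
GR = (1 − 1/4) × 1² / 24 = 0.75 × 1 / 24 = 0.03125 dB.
Output = -12 − 0.03125 = -12.03125 dB.

-12.03125 dB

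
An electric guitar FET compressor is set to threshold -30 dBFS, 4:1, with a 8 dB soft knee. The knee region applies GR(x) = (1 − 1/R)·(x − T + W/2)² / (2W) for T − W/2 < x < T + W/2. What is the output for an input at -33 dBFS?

x − T + W/2 = -33 − (-30) + 4 = 1.
GR = (1 − 1/4) × 1² / 16 = 0.75 × 1 / 16 = 0.046875 dB.
Output = -33 − 0.046875 = -33.046875 dBFS.

-33.046875 dBFS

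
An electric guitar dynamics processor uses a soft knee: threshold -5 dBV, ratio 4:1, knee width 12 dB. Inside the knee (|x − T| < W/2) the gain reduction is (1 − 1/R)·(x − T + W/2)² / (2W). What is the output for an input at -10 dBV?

x − T + W/2 = -10 − (-5) + 6 = 1.
GR = (1 − 1/4) × 1² / 24 = 0.75 × 1 / 24 = 0.03125 dB.
Output = -10 − 0.03125 = -10.03125 dBV.

-10.03125 dBV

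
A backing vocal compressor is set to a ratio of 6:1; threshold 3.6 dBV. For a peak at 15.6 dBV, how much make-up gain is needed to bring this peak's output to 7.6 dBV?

The peak compresses to 3.6 + 12/6 = 5.6 dBV.
To reach 7.6 dBV requires 7.6 − 5.6 = 2 dB of make-up.

2 dB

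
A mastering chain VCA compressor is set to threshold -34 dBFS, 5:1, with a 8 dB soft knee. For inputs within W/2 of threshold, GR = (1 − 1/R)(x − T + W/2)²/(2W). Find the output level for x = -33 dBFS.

x − T + W/2 = -33 − (-34) + 4 = 5.
GR = (1 − 1/5) × 5² / 16 = 0.8 × 25 / 16 = 1.25 dB.
Output = -33 − 1.25 = -34.25 dBFS.

-34.25 dBFS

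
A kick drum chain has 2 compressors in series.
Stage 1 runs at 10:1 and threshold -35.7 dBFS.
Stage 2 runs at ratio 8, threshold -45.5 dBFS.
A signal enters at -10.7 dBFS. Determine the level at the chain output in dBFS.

-43.9625 dBFS

Stage 1: overshoot 25 dB → 25/10 = 2.5 dB → -33.2 dBFS.
Stage 2: 12.3 dB above -45.5 dBFS, reduced 8:1 to 1.5375 dB above → -43.9625 dBFS.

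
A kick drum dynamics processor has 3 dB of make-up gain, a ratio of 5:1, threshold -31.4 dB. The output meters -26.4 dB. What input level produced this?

-21.4 dB

Remove make-up: -26.4 − 3 = -29.4 dB.
The compressed level sits -29.4 − (-31.4) = 2 dB over threshold.
Before 5:1 compression the overshoot was 2 × 5 = 10 dB, so input = -31.4 + 10 = -21.4 dB.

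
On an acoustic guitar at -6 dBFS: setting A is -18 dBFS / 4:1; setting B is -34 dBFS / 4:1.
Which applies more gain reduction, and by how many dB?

B, by 12 dB

A: overshoot 12 dB → output overshoot 3 dB → GR 9 dB.
B: overshoot 28 dB → output overshoot 7 dB → GR 21 dB.
Difference: 12 dB in favour of B.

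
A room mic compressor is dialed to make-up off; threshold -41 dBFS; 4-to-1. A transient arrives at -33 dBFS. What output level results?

-33 dBFS sits 8 dB over threshold.
4:1 compression reduces that to 8/4 = 2 dB over.
Output = -41 + 2 = -39 dBFS.

-39 dBFS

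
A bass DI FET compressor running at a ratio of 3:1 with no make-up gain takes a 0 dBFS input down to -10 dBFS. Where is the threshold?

Gain reduction = 0 − (-10) = 10 dB; output overshoot = GR / (R − 1) = 10 / 2 = 5 dB.
Threshold = output − output overshoot = -10 − 5 = -15 dBFS.

-15 dBFS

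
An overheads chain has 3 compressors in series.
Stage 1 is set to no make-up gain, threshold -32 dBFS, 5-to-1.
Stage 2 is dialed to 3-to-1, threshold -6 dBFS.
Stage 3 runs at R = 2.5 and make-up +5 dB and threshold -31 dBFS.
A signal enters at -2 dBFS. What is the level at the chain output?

Stage 1: -2 dBFS is 30 dB over -32 dBFS; at 5:1 that becomes 6 dB over, giving -26 dBFS.
Stage 2: below threshold (-26 ≤ -6); passes unchanged; output -26 dBFS.
Stage 3: overshoot 5 dB → 5/2.5 = 2 dB → -29 dBFS; +5 dB make-up → -24 dBFS.

-24 dBFS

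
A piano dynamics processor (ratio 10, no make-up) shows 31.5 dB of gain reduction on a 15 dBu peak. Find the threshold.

-20 dBu

Let T be the threshold. Output overshoot = (input overshoot)/R, so -16.5 − T = (15 − T)/10.
10·(-16.5 − T) = 15 − T → 9·T = -165 − 15 = -180.
T = -180/9 = -20 dBu.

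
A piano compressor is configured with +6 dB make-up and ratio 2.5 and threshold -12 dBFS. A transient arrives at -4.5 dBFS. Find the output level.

Overshoot: -4.5 − (-12) = 7.5 dB.
The 7.5 dB excess becomes 3 dB after 2.5:1 reduction.
That puts the output at -9 dBFS; make-up adds 6 dB, giving -3 dBFS.

-3 dBFS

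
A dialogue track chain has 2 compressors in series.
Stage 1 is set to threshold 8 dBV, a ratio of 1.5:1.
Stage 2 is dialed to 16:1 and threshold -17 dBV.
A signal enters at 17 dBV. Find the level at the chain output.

-15.0625 dBV

Stage 1: 17 dBV is 9 dB over 8 dBV; at 1.5:1 that becomes 6 dB over, giving 14 dBV.
Stage 2: 31 dB above -17 dBV, reduced 16:1 to 1.9375 dB above → -15.0625 dBV.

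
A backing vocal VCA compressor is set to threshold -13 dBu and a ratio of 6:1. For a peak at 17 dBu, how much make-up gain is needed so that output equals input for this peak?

25 dB

Overshoot 30 dB → 30/6 = 5 dB after compression, so the compressed level is -13 + 5 = -8 dBu.
Make-up = target − compressed = 17 − (-8) = 25 dB.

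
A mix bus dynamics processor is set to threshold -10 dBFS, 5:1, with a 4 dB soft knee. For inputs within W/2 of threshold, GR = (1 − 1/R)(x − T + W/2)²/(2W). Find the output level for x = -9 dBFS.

-9.9 dBFS

x − T + W/2 = -9 − (-10) + 2 = 3.
GR = (1 − 1/5) × 3² / 8 = 0.8 × 9 / 8 = 0.9 dB.
Output = -9 − 0.9 = -9.9 dBFS.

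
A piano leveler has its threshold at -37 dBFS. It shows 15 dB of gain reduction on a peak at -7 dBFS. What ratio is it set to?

2:1

Input overshoot = -7 − (-37) = 30 dB.
Output overshoot = 30 − 15 = 15 dB.
Ratio = input overshoot / output overshoot = 30 / 15 = 2.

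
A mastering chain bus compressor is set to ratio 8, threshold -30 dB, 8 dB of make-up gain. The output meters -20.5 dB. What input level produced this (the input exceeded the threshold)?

-18 dB

Remove make-up: -20.5 − 8 = -28.5 dB.
The compressed level sits -28.5 − (-30) = 1.5 dB over threshold.
Before 8:1 compression the overshoot was 1.5 × 8 = 12 dB, so input = -30 + 12 = -18 dB.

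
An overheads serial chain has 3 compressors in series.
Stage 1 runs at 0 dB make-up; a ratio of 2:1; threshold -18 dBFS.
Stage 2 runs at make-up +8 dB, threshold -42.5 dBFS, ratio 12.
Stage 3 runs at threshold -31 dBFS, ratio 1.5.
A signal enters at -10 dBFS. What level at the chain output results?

-32.125 dBFS

Stage 1: -10 dBFS is 8 dB over -18 dBFS; at 2:1 that becomes 4 dB over, giving -14 dBFS.
Stage 2: overshoot 28.5 dB → 28.5/12 = 2.375 dB → -40.125 dBFS; +8 dB make-up → -32.125 dBFS.
Stage 3: -32.125 dBFS ≤ -31 dBFS, so stage 3 doesn't engage; output -32.125 dBFS.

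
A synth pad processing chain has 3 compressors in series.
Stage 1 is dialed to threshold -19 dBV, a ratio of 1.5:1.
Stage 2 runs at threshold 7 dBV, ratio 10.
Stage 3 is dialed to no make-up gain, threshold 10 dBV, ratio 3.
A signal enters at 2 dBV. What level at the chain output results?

-5 dBV

Stage 1: overshoot 21 dB → 21/1.5 = 14 dB → -5 dBV.
Stage 2: -5 dBV is at or below the 7 dBV threshold — no compression; output -5 dBV.
Stage 3: -5 dBV ≤ 10 dBV, so stage 3 doesn't engage; output -5 dBV.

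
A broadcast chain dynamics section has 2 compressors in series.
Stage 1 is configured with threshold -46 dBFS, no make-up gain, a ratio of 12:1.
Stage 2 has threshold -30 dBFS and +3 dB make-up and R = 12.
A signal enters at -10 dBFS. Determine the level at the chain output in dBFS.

-40 dBFS

Stage 1: 36 dB above -46 dBFS, reduced 12:1 to 3 dB above → -43 dBFS.
Stage 2: below threshold (-43 ≤ -30); passes unchanged; make-up brings it to -40 dBFS.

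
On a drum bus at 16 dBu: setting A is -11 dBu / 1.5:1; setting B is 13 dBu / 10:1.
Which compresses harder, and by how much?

A: 27 dB over, compressed to 18 dB over, so 9 dB of GR.
B: 3 dB over, compressed to 0.3 dB over, so 2.7 dB of GR.
A reduces 6.3 dB more.

A, by 6.3 dB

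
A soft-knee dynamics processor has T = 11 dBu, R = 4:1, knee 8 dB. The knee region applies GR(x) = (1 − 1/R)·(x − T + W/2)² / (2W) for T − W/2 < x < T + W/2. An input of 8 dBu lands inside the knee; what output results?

7.953125 dBu

x − T + W/2 = 8 − 11 + 4 = 1.
GR = (1 − 1/4) × 1² / 16 = 0.75 × 1 / 16 = 0.046875 dB.
Output = 8 − 0.046875 = 7.953125 dBu.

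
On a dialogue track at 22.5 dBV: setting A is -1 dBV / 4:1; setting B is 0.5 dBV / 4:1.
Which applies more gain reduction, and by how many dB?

A: overshoot 23.5 dB → output overshoot 5.875 dB → GR 17.625 dB.
B: overshoot 22 dB → output overshoot 5.5 dB → GR 16.5 dB.
Difference: 1.125 dB in favour of A.

A, by 1.125 dB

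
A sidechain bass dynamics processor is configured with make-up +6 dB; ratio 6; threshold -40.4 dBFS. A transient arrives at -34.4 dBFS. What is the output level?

-33.4 dBFS

Overshoot: -34.4 − (-40.4) = 6 dB.
6:1 compression reduces that to 6/6 = 1 dB over.
That puts the output at -39.4 dBFS; make-up adds 6 dB, giving -33.4 dBFS.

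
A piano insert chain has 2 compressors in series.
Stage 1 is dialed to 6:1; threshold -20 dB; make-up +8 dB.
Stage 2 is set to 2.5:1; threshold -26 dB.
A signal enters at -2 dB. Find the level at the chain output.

-19.2 dB

Stage 1: -2 dB is 18 dB over -20 dB; at 6:1 that becomes 3 dB over, giving -17 dB; +8 dB make-up → -9 dB.
Stage 2: 17 dB above -26 dB, reduced 2.5:1 to 6.8 dB above → -19.2 dB.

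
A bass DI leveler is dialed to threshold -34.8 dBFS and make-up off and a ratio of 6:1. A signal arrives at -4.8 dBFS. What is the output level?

Overshoot: -4.8 − (-34.8) = 30 dB.
At 6:1 the overshoot is divided by 6, leaving 5 dB above threshold.
So the level is -34.8 + 5 = -29.8 dBFS.

-29.8 dBFS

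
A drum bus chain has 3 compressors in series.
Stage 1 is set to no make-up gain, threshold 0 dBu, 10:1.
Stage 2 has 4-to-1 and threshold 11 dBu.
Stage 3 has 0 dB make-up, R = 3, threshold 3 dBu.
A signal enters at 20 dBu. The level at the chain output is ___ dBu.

Stage 1: 20 dB above 0 dBu, reduced 10:1 to 2 dB above → 2 dBu.
Stage 2: below threshold (2 ≤ 11); passes unchanged; output 2 dBu.
Stage 3: 2 dBu ≤ 3 dBu, so stage 3 doesn't engage; output 2 dBu.

2 dBu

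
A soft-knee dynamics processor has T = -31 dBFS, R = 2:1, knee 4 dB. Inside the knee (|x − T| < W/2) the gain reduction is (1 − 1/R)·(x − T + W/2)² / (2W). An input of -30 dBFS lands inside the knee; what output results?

x − T + W/2 = -30 − (-31) + 2 = 3.
GR = (1 − 1/2) × 3² / 8 = 0.5 × 9 / 8 = 0.5625 dB.
Output = -30 − 0.5625 = -30.5625 dBFS.

-30.5625 dBFS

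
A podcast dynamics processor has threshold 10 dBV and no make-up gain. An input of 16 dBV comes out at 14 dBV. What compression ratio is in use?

Input overshoot = 16 − 10 = 6 dB; output overshoot = 14 − 10 = 4 dB.
Ratio = 6 / 4 = 1.5.

1.5:1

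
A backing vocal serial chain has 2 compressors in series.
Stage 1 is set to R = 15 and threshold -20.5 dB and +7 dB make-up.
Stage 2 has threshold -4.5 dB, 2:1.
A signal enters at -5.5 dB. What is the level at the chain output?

-12.5 dB

Stage 1: overshoot 15 dB → 15/15 = 1 dB → -19.5 dB; +7 dB make-up → -12.5 dB.
Stage 2: -12.5 dB is at or below the -4.5 dB threshold — no compression; output -12.5 dB.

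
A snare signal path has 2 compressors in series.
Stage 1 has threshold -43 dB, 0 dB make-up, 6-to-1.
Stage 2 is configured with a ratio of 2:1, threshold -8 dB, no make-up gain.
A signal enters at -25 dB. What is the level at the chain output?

-40 dB

Stage 1: overshoot 18 dB → 18/6 = 3 dB → -40 dB.
Stage 2: -40 dB ≤ -8 dB, so stage 2 doesn't engage; output -40 dB.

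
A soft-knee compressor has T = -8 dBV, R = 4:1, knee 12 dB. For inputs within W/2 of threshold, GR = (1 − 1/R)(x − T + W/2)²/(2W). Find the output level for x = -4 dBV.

x − T + W/2 = -4 − (-8) + 6 = 10.
GR = (1 − 1/4) × 10² / 24 = 0.75 × 100 / 24 = 3.125 dB.
Output = -4 − 3.125 = -7.125 dBV.

-7.125 dBV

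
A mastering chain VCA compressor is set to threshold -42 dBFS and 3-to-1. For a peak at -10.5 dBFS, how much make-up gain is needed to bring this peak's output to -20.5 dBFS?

Overshoot 31.5 dB → 31.5/3 = 10.5 dB after compression, so the compressed level is -42 + 10.5 = -31.5 dBFS.
Make-up = target − compressed = -20.5 − (-31.5) = 11 dB.

11 dB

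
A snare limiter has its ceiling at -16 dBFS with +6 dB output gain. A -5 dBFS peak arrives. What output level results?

-10 dBFS

At ∞:1, everything above -16 dBFS is held at the ceiling.
Output gain then adds 6 dB: -16 + 6 = -10 dBFS.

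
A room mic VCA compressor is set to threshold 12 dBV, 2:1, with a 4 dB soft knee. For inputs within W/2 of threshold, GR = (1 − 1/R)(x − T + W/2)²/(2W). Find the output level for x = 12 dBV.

11.75 dBV

x − T + W/2 = 12 − 12 + 2 = 2.
GR = (1 − 1/2) × 2² / 8 = 0.5 × 4 / 8 = 0.25 dB.
Output = 12 − 0.25 = 11.75 dBV.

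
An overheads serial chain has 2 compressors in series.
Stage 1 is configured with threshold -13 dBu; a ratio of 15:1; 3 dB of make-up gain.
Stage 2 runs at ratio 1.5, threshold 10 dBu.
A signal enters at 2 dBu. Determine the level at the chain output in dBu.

Stage 1: overshoot 15 dB → 15/15 = 1 dB → -12 dBu; +3 dB make-up → -9 dBu.
Stage 2: -9 dBu ≤ 10 dBu, so stage 2 doesn't engage; output -9 dBu.

-9 dBu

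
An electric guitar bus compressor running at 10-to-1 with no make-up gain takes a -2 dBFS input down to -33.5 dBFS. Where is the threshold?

Let T be the threshold. Output overshoot = (input overshoot)/R, so -33.5 − T = (-2 − T)/10.
10·(-33.5 − T) = -2 − T → 9·T = -335 − (-2) = -333.
T = -333/9 = -37 dBFS.

-37 dBFS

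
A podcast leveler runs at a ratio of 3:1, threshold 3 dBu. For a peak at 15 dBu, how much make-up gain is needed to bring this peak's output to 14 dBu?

The peak compresses to 3 + 12/3 = 7 dBu.
To reach 14 dBu requires 14 − 7 = 7 dB of make-up.

7 dB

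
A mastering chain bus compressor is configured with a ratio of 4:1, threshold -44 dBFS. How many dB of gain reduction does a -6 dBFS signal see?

28.5 dB

The signal is 38 dB above threshold.
After 4:1 compression the overshoot becomes 38/4 = 9.5 dB.
GR = overshoot in − overshoot out = 38 − 9.5 = 28.5 dB.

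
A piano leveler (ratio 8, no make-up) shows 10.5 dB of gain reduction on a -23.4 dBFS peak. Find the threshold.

-35.4 dBFS

Gain reduction = -23.4 − (-33.9) = 10.5 dB; output overshoot = GR / (R − 1) = 10.5 / 7 = 1.5 dB.
Threshold = output − output overshoot = -33.9 − 1.5 = -35.4 dBFS.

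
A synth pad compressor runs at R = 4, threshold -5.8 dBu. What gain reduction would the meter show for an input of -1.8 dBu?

Overshoot = -1.8 − (-5.8) = 4 dB.
A 4:1 ratio leaves 1 dB of that excess.
So the signal is attenuated by 4 − 1 = 3 dB.

3 dB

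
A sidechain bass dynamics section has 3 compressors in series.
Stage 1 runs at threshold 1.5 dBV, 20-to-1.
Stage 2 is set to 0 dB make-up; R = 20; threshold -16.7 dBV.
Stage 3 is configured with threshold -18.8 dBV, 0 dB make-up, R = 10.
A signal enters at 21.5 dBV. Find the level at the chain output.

Stage 1: 20 dB above 1.5 dBV, reduced 20:1 to 1 dB above → 2.5 dBV.
Stage 2: 2.5 dBV is 19.2 dB over -16.7 dBV; at 20:1 that becomes 0.96 dB over, giving -15.74 dBV.
Stage 3: -15.74 dBV is 3.06 dB over -18.8 dBV; at 10:1 that becomes 0.306 dB over, giving -18.494 dBV.

-18.494 dBV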